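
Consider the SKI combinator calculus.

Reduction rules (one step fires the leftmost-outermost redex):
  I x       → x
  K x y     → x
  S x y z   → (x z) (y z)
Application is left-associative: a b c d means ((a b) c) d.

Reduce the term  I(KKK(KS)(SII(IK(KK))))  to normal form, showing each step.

  start: I(KKK(KS)(SII(IK(KK))))
  step 1: KKK(KS)(SII(IK(KK)))
  step 2: K(KS)(SII(IK(KK)))
  step 3: KS

Answer: normal form = KS  (in 3 steps)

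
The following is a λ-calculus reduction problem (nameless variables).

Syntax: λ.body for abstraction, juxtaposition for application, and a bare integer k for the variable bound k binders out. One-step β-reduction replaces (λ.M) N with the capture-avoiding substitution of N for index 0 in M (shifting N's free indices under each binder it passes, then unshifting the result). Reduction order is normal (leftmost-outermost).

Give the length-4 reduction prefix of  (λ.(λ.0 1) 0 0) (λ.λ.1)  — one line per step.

  start: (λ.(λ.0 1) 0 0) (λ.λ.1)
  step 1: (λ.0 (λ.λ.1)) (λ.λ.1) (λ.λ.1)
  step 2: (λ.λ.1) (λ.λ.1) (λ.λ.1)
  step 3: (λ.λ.λ.1) (λ.λ.1)
  step 4: λ.λ.1

Answer: after 4 steps: λ.λ.1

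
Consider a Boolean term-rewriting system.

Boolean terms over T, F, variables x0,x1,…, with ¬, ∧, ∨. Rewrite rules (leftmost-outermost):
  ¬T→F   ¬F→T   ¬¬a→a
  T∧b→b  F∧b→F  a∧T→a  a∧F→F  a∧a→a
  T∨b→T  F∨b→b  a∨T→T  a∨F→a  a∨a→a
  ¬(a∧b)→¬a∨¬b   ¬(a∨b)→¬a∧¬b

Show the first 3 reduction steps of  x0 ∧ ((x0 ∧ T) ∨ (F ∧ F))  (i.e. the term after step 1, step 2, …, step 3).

Answer: after 3 steps: x0 ∧ x0

Derivation:
  start: x0 ∧ ((x0 ∧ T) ∨ (F ∧ F))
  [1] x0 ∧ (x0 ∨ (F ∧ F))
  [2] x0 ∧ (x0 ∨ F)
  [3] x0 ∧ x0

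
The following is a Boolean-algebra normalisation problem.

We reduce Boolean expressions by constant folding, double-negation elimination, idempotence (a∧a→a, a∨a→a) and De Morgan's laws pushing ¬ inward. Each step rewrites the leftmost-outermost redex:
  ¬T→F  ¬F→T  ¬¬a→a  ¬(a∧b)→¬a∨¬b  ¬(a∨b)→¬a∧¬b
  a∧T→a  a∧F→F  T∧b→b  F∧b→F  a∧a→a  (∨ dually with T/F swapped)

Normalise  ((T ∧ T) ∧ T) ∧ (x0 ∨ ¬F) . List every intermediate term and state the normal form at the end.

Answer: normal form = T  (in 5 steps)

Derivation:
  start: ((T ∧ T) ∧ T) ∧ (x0 ∨ ¬F)
  [1] (T ∧ T) ∧ (x0 ∨ ¬F)
  [2] T ∧ (x0 ∨ ¬F)
  [3] x0 ∨ ¬F
  [4] x0 ∨ T
  [5] T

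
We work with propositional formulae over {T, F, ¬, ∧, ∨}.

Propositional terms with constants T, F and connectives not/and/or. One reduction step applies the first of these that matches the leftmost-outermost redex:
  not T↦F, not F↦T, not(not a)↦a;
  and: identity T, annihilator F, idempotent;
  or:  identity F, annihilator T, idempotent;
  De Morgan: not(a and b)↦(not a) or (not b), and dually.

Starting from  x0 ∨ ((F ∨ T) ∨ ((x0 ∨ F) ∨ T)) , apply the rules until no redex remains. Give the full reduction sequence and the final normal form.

Answer: normal form = T  (in 3 steps)

Working:
  start: x0 ∨ ((F ∨ T) ∨ ((x0 ∨ F) ∨ T))
  step 1: x0 ∨ (T ∨ ((x0 ∨ F) ∨ T))
  step 2: x0 ∨ T
  step 3: T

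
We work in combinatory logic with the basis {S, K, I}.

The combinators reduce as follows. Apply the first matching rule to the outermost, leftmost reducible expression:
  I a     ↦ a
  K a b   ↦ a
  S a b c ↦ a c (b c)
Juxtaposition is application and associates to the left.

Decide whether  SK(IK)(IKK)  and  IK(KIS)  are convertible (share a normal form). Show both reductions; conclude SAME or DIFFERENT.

Answer: DIFFERENT — A ⇓ KK, B ⇓ KI

Reduction:
Term A:
  start: SK(IK)(IKK)
  [1] K(IKK)(IK(IKK))
  [2] IKK
  [3] KK

Term B:
  start: IK(KIS)
  [1] K(KIS)
  [2] KI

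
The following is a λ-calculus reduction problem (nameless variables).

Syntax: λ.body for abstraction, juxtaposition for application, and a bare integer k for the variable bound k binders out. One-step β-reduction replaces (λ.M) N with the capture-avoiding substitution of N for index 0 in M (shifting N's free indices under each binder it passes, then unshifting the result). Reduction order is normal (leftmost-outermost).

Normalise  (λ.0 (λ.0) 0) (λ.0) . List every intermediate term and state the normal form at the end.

Answer: normal form = λ.0  (in 3 steps)

Reduction:
  start: (λ.0 (λ.0) 0) (λ.0)
  [1] (λ.0) (λ.0) (λ.0)
  [2] (λ.0) (λ.0)
  [3] λ.0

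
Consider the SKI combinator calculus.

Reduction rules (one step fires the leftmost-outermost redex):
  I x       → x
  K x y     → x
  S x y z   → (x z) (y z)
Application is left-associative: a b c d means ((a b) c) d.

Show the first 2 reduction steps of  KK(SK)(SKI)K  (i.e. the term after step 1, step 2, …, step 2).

Answer: after 2 steps: SKI

Derivation:
  start: KK(SK)(SKI)K
  [1] K(SKI)K
  [2] SKI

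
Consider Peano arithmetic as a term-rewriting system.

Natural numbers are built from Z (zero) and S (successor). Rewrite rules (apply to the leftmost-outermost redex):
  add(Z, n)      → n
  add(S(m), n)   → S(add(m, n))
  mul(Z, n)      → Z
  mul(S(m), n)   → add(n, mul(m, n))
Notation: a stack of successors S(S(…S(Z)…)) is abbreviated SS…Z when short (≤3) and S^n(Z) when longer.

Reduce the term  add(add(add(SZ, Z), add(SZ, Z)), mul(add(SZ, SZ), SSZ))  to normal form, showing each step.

Answer: normal form = S^6(Z)  (in 20 steps)

Reduction:
  start: add(add(add(SZ, Z), add(SZ, Z)), mul(add(SZ, SZ), SSZ))
  step 1: add(add(S(add(Z, Z)), add(SZ, Z)), mul(add(SZ, SZ), SSZ))
  step 2: add(S(add(add(Z, Z), add(SZ, Z))), mul(add(SZ, SZ), SSZ))
  step 3: S(add(add(add(Z, Z), add(SZ, Z)), mul(add(SZ, SZ), SSZ)))
  step 4: S(add(add(Z, add(SZ, Z)), mul(add(SZ, SZ), SSZ)))
  step 5: S(add(add(SZ, Z), mul(add(SZ, SZ), SSZ)))
  step 6: S(add(S(add(Z, Z)), mul(add(SZ, SZ), SSZ)))
  step 7: S(S(add(add(Z, Z), mul(add(SZ, SZ), SSZ))))
  step 8: S(S(add(Z, mul(add(SZ, SZ), SSZ))))
  step 9: S(S(mul(add(SZ, SZ), SSZ)))
  step 10: S(S(mul(S(add(Z, SZ)), SSZ)))
  step 11: S(S(add(SSZ, mul(add(Z, SZ), SSZ))))
  step 12: S(S(S(add(SZ, mul(add(Z, SZ), SSZ)))))
  step 13: S(S(S(S(add(Z, mul(add(Z, SZ), SSZ))))))
  step 14: S(S(S(S(mul(add(Z, SZ), SSZ)))))
  step 15: S(S(S(S(mul(SZ, SSZ)))))
  step 16: S(S(S(S(add(SSZ, mul(Z, SSZ))))))
  step 17: S(S(S(S(S(add(SZ, mul(Z, SSZ)))))))
  step 18: S(S(S(S(S(S(add(Z, mul(Z, SSZ))))))))
  step 19: S(S(S(S(S(S(mul(Z, SSZ)))))))
  step 20: S^6(Z)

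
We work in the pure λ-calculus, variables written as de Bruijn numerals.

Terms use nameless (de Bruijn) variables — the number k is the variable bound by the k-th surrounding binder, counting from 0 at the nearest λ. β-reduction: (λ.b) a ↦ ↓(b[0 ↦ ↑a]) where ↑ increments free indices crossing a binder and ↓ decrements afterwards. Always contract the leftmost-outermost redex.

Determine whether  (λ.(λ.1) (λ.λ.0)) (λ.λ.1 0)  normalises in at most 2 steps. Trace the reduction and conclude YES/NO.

Answer: YES — reaches normal form λ.λ.1 0 in 2 ≤ 2 steps

Working:
  start: (λ.(λ.1) (λ.λ.0)) (λ.λ.1 0)
  step 1: (λ.λ.λ.1 0) (λ.λ.0)
  step 2: λ.λ.1 0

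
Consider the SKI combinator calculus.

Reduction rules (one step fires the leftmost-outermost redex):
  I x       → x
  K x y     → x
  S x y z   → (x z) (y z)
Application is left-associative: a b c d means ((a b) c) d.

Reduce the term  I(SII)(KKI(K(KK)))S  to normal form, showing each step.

Answer: normal form = KK  (in 6 steps)

Reduction:
  start: I(SII)(KKI(K(KK)))S
  [1] SII(KKI(K(KK)))S
  [2] I(KKI(K(KK)))(I(KKI(K(KK))))S
  [3] KKI(K(KK))(I(KKI(K(KK))))S
  [4] K(K(KK))(I(KKI(K(KK))))S
  [5] K(KK)S
  [6] KK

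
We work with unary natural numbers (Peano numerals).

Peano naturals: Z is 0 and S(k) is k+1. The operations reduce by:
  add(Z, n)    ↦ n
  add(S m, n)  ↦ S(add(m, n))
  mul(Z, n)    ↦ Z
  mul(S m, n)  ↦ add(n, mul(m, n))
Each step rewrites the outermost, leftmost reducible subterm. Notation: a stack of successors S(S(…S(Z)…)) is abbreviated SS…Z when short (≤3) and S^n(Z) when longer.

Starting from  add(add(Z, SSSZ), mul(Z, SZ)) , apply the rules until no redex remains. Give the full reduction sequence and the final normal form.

Answer: normal form = SSSZ  (in 6 steps)

Reduction:
  start: add(add(Z, SSSZ), mul(Z, SZ))
  step 1: add(SSSZ, mul(Z, SZ))
  step 2: S(add(SSZ, mul(Z, SZ)))
  step 3: S(S(add(SZ, mul(Z, SZ))))
  step 4: S(S(S(add(Z, mul(Z, SZ)))))
  step 5: S(S(S(mul(Z, SZ))))
  step 6: SSSZ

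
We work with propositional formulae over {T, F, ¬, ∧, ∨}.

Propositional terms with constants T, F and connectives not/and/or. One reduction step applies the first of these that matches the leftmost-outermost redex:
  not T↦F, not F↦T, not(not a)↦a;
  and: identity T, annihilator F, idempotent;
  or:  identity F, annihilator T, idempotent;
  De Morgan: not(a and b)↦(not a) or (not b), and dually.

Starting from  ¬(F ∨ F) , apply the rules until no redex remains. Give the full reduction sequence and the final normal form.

  start: ¬(F ∨ F)
  →1  ¬F ∧ ¬F
  →2  ¬F
  →3  T

Answer: normal form = T  (in 3 steps)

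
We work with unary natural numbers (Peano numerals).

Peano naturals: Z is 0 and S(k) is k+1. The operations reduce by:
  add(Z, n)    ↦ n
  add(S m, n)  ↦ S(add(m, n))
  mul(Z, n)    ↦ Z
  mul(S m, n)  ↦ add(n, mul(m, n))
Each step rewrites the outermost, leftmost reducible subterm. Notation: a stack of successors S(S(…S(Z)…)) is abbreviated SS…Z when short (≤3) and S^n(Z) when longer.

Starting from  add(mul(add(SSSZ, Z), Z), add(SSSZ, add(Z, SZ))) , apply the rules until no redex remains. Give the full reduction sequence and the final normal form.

Answer: normal form = S^4(Z)  (in 17 steps)

Derivation:
  start: add(mul(add(SSSZ, Z), Z), add(SSSZ, add(Z, SZ)))
  step 1: add(mul(S(add(SSZ, Z)), Z), add(SSSZ, add(Z, SZ)))
  step 2: add(add(Z, mul(add(SSZ, Z), Z)), add(SSSZ, add(Z, SZ)))
  step 3: add(mul(add(SSZ, Z), Z), add(SSSZ, add(Z, SZ)))
  step 4: add(mul(S(add(SZ, Z)), Z), add(SSSZ, add(Z, SZ)))
  step 5: add(add(Z, mul(add(SZ, Z), Z)), add(SSSZ, add(Z, SZ)))
  step 6: add(mul(add(SZ, Z), Z), add(SSSZ, add(Z, SZ)))
  step 7: add(mul(S(add(Z, Z)), Z), add(SSSZ, add(Z, SZ)))
  step 8: add(add(Z, mul(add(Z, Z), Z)), add(SSSZ, add(Z, SZ)))
  step 9: add(mul(add(Z, Z), Z), add(SSSZ, add(Z, SZ)))
  step 10: add(mul(Z, Z), add(SSSZ, add(Z, SZ)))
  step 11: add(Z, add(SSSZ, add(Z, SZ)))
  step 12: add(SSSZ, add(Z, SZ))
  step 13: S(add(SSZ, add(Z, SZ)))
  step 14: S(S(add(SZ, add(Z, SZ))))
  step 15: S(S(S(add(Z, add(Z, SZ)))))
  step 16: S(S(S(add(Z, SZ))))
  step 17: S^4(Z)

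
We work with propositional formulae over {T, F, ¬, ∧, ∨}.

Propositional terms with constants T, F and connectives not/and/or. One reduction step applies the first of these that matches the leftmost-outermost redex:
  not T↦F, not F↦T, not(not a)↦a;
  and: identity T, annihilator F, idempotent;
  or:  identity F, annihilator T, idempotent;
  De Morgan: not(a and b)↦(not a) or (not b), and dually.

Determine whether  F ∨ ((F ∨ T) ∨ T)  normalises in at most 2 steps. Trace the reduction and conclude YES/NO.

  start: F ∨ ((F ∨ T) ∨ T)
  [1] (F ∨ T) ∨ T
  [2] T

Answer: YES — reaches normal form T in 2 ≤ 2 steps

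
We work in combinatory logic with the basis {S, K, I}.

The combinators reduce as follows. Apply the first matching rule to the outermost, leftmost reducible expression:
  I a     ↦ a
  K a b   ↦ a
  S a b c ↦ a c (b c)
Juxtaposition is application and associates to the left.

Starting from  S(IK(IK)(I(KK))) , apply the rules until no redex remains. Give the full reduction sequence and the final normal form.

  start: S(IK(IK)(I(KK)))
  →1  S(K(IK)(I(KK)))
  →2  S(IK)
  →3  SK

Answer: normal form = SK  (in 3 steps)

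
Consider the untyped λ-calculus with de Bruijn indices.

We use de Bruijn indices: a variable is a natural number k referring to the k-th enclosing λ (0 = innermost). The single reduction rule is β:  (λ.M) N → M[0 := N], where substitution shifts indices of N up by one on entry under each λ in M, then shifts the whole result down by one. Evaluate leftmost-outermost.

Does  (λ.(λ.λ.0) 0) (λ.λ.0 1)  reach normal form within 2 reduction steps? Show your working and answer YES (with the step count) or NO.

Answer: YES — reaches normal form λ.0 in 2 ≤ 2 steps

Reduction:
  start: (λ.(λ.λ.0) 0) (λ.λ.0 1)
  →1  (λ.λ.0) (λ.λ.0 1)
  →2  λ.0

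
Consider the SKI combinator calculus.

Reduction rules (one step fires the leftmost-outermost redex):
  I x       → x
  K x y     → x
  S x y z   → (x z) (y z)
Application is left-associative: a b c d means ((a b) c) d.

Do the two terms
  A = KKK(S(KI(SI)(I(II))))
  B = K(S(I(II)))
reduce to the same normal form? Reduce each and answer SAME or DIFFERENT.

Answer: SAME — A ⇓ K(SI), B ⇓ K(SI)

Derivation:
Term A:
  start: KKK(S(KI(SI)(I(II))))
  [1] K(S(KI(SI)(I(II))))
  [2] K(S(I(I(II))))
  [3] K(S(I(II)))
  [4] K(S(II))
  [5] K(SI)

Term B:
  start: K(S(I(II)))
  [1] K(S(II))
  [2] K(SI)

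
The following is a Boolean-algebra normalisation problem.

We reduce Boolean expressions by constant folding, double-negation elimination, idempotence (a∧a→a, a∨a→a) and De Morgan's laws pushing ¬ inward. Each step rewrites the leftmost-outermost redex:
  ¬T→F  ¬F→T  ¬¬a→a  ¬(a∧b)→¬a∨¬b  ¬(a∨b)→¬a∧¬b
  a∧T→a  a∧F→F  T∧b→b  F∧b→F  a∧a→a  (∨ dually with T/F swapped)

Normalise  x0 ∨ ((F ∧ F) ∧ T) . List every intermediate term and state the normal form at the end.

Answer: normal form = x0  (in 3 steps)

Derivation:
  start: x0 ∨ ((F ∧ F) ∧ T)
  →1  x0 ∨ (F ∧ F)
  →2  x0 ∨ F
  →3  x0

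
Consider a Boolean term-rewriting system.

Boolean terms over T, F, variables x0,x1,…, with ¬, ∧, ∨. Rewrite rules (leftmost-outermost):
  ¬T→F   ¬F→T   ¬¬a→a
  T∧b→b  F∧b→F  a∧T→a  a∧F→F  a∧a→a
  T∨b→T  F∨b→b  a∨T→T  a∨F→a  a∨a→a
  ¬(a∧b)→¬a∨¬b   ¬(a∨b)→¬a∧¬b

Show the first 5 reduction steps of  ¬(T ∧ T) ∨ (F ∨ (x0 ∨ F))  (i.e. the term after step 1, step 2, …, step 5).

Answer: after 5 steps: x0 ∨ F

Reduction:
  start: ¬(T ∧ T) ∨ (F ∨ (x0 ∨ F))
  [1] (¬T ∨ ¬T) ∨ (F ∨ (x0 ∨ F))
  [2] ¬T ∨ (F ∨ (x0 ∨ F))
  [3] F ∨ (F ∨ (x0 ∨ F))
  [4] F ∨ (x0 ∨ F)
  [5] x0 ∨ F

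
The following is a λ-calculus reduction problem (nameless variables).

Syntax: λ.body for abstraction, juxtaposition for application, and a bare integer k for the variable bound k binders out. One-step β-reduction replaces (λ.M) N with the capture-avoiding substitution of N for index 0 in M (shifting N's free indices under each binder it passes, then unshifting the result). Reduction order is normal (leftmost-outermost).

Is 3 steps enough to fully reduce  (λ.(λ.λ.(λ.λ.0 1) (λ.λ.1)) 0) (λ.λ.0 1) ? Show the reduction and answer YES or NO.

  start: (λ.(λ.λ.(λ.λ.0 1) (λ.λ.1)) 0) (λ.λ.0 1)
  →1  (λ.λ.(λ.λ.0 1) (λ.λ.1)) (λ.λ.0 1)
  →2  λ.(λ.λ.0 1) (λ.λ.1)
  →3  λ.λ.0 (λ.λ.1)

Answer: YES — reaches normal form λ.λ.0 (λ.λ.1) in 3 ≤ 3 steps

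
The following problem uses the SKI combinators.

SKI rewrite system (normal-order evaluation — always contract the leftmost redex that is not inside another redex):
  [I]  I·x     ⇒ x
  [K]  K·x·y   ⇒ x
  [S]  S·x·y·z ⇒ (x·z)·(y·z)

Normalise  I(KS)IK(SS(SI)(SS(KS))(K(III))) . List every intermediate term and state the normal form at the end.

Answer: normal form = SK(SI)  (in 16 steps)

Reduction:
  start: I(KS)IK(SS(SI)(SS(KS))(K(III)))
  [1] KSIK(SS(SI)(SS(KS))(K(III)))
  [2] SK(SS(SI)(SS(KS))(K(III)))
  [3] SK(S(SS(KS))(SI(SS(KS)))(K(III)))
  [4] SK(SS(KS)(K(III))(SI(SS(KS))(K(III))))
  [5] SK(S(K(III))(KS(K(III)))(SI(SS(KS))(K(III))))
  [6] SK(K(III)(SI(SS(KS))(K(III)))(KS(K(III))(SI(SS(KS))(K(III)))))
  [7] SK(III(KS(K(III))(SI(SS(KS))(K(III)))))
  [8] SK(II(KS(K(III))(SI(SS(KS))(K(III)))))
  [9] SK(I(KS(K(III))(SI(SS(KS))(K(III)))))
  [10] SK(KS(K(III))(SI(SS(KS))(K(III))))
  [11] SK(S(SI(SS(KS))(K(III))))
  [12] SK(S(I(K(III))(SS(KS)(K(III)))))
  [13] SK(S(K(III)(SS(KS)(K(III)))))
  [14] SK(S(III))
  [15] SK(S(II))
  [16] SK(SI)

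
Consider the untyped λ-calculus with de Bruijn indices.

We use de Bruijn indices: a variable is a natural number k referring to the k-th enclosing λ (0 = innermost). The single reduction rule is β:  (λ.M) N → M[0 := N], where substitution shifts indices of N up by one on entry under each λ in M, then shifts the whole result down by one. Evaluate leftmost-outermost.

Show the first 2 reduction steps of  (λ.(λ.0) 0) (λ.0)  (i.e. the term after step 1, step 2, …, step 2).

Answer: after 2 steps: λ.0

Working:
  start: (λ.(λ.0) 0) (λ.0)
  →1  (λ.0) (λ.0)
  →2  λ.0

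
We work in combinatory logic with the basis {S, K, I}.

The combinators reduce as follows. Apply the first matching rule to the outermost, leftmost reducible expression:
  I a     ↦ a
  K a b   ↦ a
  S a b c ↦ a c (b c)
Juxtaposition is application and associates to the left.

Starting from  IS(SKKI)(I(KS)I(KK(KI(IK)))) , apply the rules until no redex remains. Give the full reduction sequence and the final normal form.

Answer: normal form = SI(SK)  (in 6 steps)

Reduction:
  start: IS(SKKI)(I(KS)I(KK(KI(IK))))
  step 1: S(SKKI)(I(KS)I(KK(KI(IK))))
  step 2: S(KI(KI))(I(KS)I(KK(KI(IK))))
  step 3: SI(I(KS)I(KK(KI(IK))))
  step 4: SI(KSI(KK(KI(IK))))
  step 5: SI(S(KK(KI(IK))))
  step 6: SI(SK)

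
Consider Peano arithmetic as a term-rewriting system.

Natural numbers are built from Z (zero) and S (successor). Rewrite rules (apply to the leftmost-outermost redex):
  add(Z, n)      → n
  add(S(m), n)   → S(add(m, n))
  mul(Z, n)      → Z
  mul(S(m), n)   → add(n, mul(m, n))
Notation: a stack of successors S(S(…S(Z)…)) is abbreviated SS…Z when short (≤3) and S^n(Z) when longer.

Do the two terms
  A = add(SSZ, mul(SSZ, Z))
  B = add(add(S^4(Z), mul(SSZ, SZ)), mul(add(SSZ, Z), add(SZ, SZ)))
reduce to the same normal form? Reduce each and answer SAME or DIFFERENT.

Term A:
  start: add(SSZ, mul(SSZ, Z))
  [1] S(add(SZ, mul(SSZ, Z)))
  [2] S(S(add(Z, mul(SSZ, Z))))
  [3] S(S(mul(SSZ, Z)))
  [4] S(S(add(Z, mul(SZ, Z))))
  [5] S(S(mul(SZ, Z)))
  [6] S(S(add(Z, mul(Z, Z))))
  [7] S(S(mul(Z, Z)))
  [8] SSZ

Term B:
  start: add(add(S^4(Z), mul(SSZ, SZ)), mul(add(SSZ, Z), add(SZ, SZ)))
  [1] add(S(add(SSSZ, mul(SSZ, SZ))), mul(add(SSZ, Z), add(SZ, SZ)))
  [2] S(add(add(SSSZ, mul(SSZ, SZ)), mul(add(SSZ, Z), add(SZ, SZ))))
  [3] S(add(S(add(SSZ, mul(SSZ, SZ))), mul(add(SSZ, Z), add(SZ, SZ))))
  [4] S(S(add(add(SSZ, mul(SSZ, SZ)), mul(add(SSZ, Z), add(SZ, SZ)))))
  [5] S(S(add(S(add(SZ, mul(SSZ, SZ))), mul(add(SSZ, Z), add(SZ, SZ)))))
  [6] S(S(S(add(add(SZ, mul(SSZ, SZ)), mul(add(SSZ, Z), add(SZ, SZ))))))
  [7] S(S(S(add(S(add(Z, mul(SSZ, SZ))), mul(add(SSZ, Z), add(SZ, SZ))))))
  [8] S(S(S(S(add(add(Z, mul(SSZ, SZ)), mul(add(SSZ, Z), add(SZ, SZ)))))))
  [9] S(S(S(S(add(mul(SSZ, SZ), mul(add(SSZ, Z), add(SZ, SZ)))))))
  [10] S(S(S(S(add(add(SZ, mul(SZ, SZ)), mul(add(SSZ, Z), add(SZ, SZ)))))))
  [11] S(S(S(S(add(S(add(Z, mul(SZ, SZ))), mul(add(SSZ, Z), add(SZ, SZ)))))))
  [12] S(S(S(S(S(add(add(Z, mul(SZ, SZ)), mul(add(SSZ, Z), add(SZ, SZ))))))))
  [13] S(S(S(S(S(add(mul(SZ, SZ), mul(add(SSZ, Z), add(SZ, SZ))))))))
  [14] S(S(S(S(S(add(add(SZ, mul(Z, SZ)), mul(add(SSZ, Z), add(SZ, SZ))))))))
  [15] S(S(S(S(S(add(S(add(Z, mul(Z, SZ))), mul(add(SSZ, Z), add(SZ, SZ))))))))
  [16] S(S(S(S(S(S(add(add(Z, mul(Z, SZ)), mul(add(SSZ, Z), add(SZ, SZ)))))))))
  [17] S(S(S(S(S(S(add(mul(Z, SZ), mul(add(SSZ, Z), add(SZ, SZ)))))))))
  [18] S(S(S(S(S(S(add(Z, mul(add(SSZ, Z), add(SZ, SZ)))))))))
  [19] S(S(S(S(S(S(mul(add(SSZ, Z), add(SZ, SZ))))))))
  [20] S(S(S(S(S(S(mul(S(add(SZ, Z)), add(SZ, SZ))))))))
  [21] S(S(S(S(S(S(add(add(SZ, SZ), mul(add(SZ, Z), add(SZ, SZ)))))))))
  [22] S(S(S(S(S(S(add(S(add(Z, SZ)), mul(add(SZ, Z), add(SZ, SZ)))))))))
  [23] S(S(S(S(S(S(S(add(add(Z, SZ), mul(add(SZ, Z), add(SZ, SZ))))))))))
  [24] S(S(S(S(S(S(S(add(SZ, mul(add(SZ, Z), add(SZ, SZ))))))))))
  [25] S(S(S(S(S(S(S(S(add(Z, mul(add(SZ, Z), add(SZ, SZ)))))))))))
  [26] S(S(S(S(S(S(S(S(mul(add(SZ, Z), add(SZ, SZ))))))))))
  [27] S(S(S(S(S(S(S(S(mul(S(add(Z, Z)), add(SZ, SZ))))))))))
  [28] S(S(S(S(S(S(S(S(add(add(SZ, SZ), mul(add(Z, Z), add(SZ, SZ)))))))))))
  [29] S(S(S(S(S(S(S(S(add(S(add(Z, SZ)), mul(add(Z, Z), add(SZ, SZ)))))))))))
  [30] S(S(S(S(S(S(S(S(S(add(add(Z, SZ), mul(add(Z, Z), add(SZ, SZ))))))))))))
  [31] S(S(S(S(S(S(S(S(S(add(SZ, mul(add(Z, Z), add(SZ, SZ))))))))))))
  [32] S(S(S(S(S(S(S(S(S(S(add(Z, mul(add(Z, Z), add(SZ, SZ)))))))))))))
  [33] S(S(S(S(S(S(S(S(S(S(mul(add(Z, Z), add(SZ, SZ))))))))))))
  [34] S(S(S(S(S(S(S(S(S(S(mul(Z, add(SZ, SZ))))))))))))
  [35] S^10(Z)

Answer: DIFFERENT — A ⇓ SSZ, B ⇓ S^10(Z)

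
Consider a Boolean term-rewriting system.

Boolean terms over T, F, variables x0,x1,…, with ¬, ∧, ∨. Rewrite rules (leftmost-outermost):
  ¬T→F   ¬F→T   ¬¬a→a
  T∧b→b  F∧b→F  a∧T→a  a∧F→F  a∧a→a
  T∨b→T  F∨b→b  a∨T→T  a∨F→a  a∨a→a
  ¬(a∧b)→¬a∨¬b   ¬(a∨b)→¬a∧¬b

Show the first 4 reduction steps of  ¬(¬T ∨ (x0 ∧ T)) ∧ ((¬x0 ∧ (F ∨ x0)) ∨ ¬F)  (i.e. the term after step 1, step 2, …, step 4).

  start: ¬(¬T ∨ (x0 ∧ T)) ∧ ((¬x0 ∧ (F ∨ x0)) ∨ ¬F)
  [1] (¬¬T ∧ ¬(x0 ∧ T)) ∧ ((¬x0 ∧ (F ∨ x0)) ∨ ¬F)
  [2] (T ∧ ¬(x0 ∧ T)) ∧ ((¬x0 ∧ (F ∨ x0)) ∨ ¬F)
  [3] ¬(x0 ∧ T) ∧ ((¬x0 ∧ (F ∨ x0)) ∨ ¬F)
  [4] (¬x0 ∨ ¬T) ∧ ((¬x0 ∧ (F ∨ x0)) ∨ ¬F)

Answer: after 4 steps: (¬x0 ∨ ¬T) ∧ ((¬x0 ∧ (F ∨ x0)) ∨ ¬F)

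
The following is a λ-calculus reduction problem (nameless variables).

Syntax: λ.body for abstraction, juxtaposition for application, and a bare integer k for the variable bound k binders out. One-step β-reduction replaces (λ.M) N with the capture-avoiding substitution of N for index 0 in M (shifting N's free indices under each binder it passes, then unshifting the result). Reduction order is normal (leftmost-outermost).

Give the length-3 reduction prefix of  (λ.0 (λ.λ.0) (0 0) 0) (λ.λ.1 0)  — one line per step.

  start: (λ.0 (λ.λ.0) (0 0) 0) (λ.λ.1 0)
  →1  (λ.λ.1 0) (λ.λ.0) ((λ.λ.1 0) (λ.λ.1 0)) (λ.λ.1 0)
  →2  (λ.(λ.λ.0) 0) ((λ.λ.1 0) (λ.λ.1 0)) (λ.λ.1 0)
  →3  (λ.λ.0) ((λ.λ.1 0) (λ.λ.1 0)) (λ.λ.1 0)

Answer: after 3 steps: (λ.λ.0) ((λ.λ.1 0) (λ.λ.1 0)) (λ.λ.1 0)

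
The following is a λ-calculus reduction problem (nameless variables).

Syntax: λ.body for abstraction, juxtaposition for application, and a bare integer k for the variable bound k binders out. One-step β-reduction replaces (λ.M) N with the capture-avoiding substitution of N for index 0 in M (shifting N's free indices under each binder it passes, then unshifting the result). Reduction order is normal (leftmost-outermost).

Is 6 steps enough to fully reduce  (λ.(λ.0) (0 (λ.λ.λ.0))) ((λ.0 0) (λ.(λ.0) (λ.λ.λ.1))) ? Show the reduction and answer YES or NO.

Answer: YES — reaches normal form λ.λ.1 in 6 ≤ 6 steps

Derivation:
  start: (λ.(λ.0) (0 (λ.λ.λ.0))) ((λ.0 0) (λ.(λ.0) (λ.λ.λ.1)))
  [1] (λ.0) ((λ.0 0) (λ.(λ.0) (λ.λ.λ.1)) (λ.λ.λ.0))
  [2] (λ.0 0) (λ.(λ.0) (λ.λ.λ.1)) (λ.λ.λ.0)
  [3] (λ.(λ.0) (λ.λ.λ.1)) (λ.(λ.0) (λ.λ.λ.1)) (λ.λ.λ.0)
  [4] (λ.0) (λ.λ.λ.1) (λ.λ.λ.0)
  [5] (λ.λ.λ.1) (λ.λ.λ.0)
  [6] λ.λ.1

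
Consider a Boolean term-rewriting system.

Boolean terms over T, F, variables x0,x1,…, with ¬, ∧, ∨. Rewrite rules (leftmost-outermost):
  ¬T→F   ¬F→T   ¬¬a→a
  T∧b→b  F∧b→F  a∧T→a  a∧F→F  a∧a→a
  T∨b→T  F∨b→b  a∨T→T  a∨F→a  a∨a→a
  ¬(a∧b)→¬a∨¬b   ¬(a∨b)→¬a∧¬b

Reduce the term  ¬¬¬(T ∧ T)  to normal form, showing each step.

Answer: normal form = F  (in 4 steps)

Working:
  start: ¬¬¬(T ∧ T)
  →1  ¬(T ∧ T)
  →2  ¬T ∨ ¬T
  →3  ¬T
  →4  F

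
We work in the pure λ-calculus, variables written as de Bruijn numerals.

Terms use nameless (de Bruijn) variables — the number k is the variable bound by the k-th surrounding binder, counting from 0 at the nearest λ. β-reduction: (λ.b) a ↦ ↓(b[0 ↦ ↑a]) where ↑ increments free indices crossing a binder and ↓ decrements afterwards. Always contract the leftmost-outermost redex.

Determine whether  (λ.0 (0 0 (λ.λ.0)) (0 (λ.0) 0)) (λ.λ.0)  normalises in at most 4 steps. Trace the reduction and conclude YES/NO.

  start: (λ.0 (0 0 (λ.λ.0)) (0 (λ.0) 0)) (λ.λ.0)
  →1  (λ.λ.0) ((λ.λ.0) (λ.λ.0) (λ.λ.0)) ((λ.λ.0) (λ.0) (λ.λ.0))
  →2  (λ.0) ((λ.λ.0) (λ.0) (λ.λ.0))
  →3  (λ.λ.0) (λ.0) (λ.λ.0)
  →4  (λ.0) (λ.λ.0)

Answer: NO — after 4 steps the term is (λ.0) (λ.λ.0), not yet normal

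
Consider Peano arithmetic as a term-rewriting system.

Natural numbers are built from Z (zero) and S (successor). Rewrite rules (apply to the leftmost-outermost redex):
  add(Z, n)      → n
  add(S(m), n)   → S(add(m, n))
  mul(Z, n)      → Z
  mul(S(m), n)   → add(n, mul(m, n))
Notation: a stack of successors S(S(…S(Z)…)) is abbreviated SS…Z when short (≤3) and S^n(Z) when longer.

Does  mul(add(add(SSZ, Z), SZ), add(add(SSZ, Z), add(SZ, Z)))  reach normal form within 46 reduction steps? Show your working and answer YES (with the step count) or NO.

  start: mul(add(add(SSZ, Z), SZ), add(add(SSZ, Z), add(SZ, Z)))
  →1  mul(add(S(add(SZ, Z)), SZ), add(add(SSZ, Z), add(SZ, Z)))
  →2  mul(S(add(add(SZ, Z), SZ)), add(add(SSZ, Z), add(SZ, Z)))
  →3  add(add(add(SSZ, Z), add(SZ, Z)), mul(add(add(SZ, Z), SZ), add(add(SSZ, Z), add(SZ, Z))))
  →4  add(add(S(add(SZ, Z)), add(SZ, Z)), mul(add(add(SZ, Z), SZ), add(add(SSZ, Z), add(SZ, Z))))
  →5  add(S(add(add(SZ, Z), add(SZ, Z))), mul(add(add(SZ, Z), SZ), add(add(SSZ, Z), add(SZ, Z))))
  →6  S(add(add(add(SZ, Z), add(SZ, Z)), mul(add(add(SZ, Z), SZ), add(add(SSZ, Z), add(SZ, Z)))))
  →7  S(add(add(S(add(Z, Z)), add(SZ, Z)), mul(add(add(SZ, Z), SZ), add(add(SSZ, Z), add(SZ, Z)))))
  →8  S(add(S(add(add(Z, Z), add(SZ, Z))), mul(add(add(SZ, Z), SZ), add(add(SSZ, Z), add(SZ, Z)))))
  →9  S(S(add(add(add(Z, Z), add(SZ, Z)), mul(add(add(SZ, Z), SZ), add(add(SSZ, Z), add(SZ, Z))))))
  →10  S(S(add(add(Z, add(SZ, Z)), mul(add(add(SZ, Z), SZ), add(add(SSZ, Z), add(SZ, Z))))))
  →11  S(S(add(add(SZ, Z), mul(add(add(SZ, Z), SZ), add(add(SSZ, Z), add(SZ, Z))))))
  →12  S(S(add(S(add(Z, Z)), mul(add(add(SZ, Z), SZ), add(add(SSZ, Z), add(SZ, Z))))))
  →13  S(S(S(add(add(Z, Z), mul(add(add(SZ, Z), SZ), add(add(SSZ, Z), add(SZ, Z)))))))
  →14  S(S(S(add(Z, mul(add(add(SZ, Z), SZ), add(add(SSZ, Z), add(SZ, Z)))))))
  →15  S(S(S(mul(add(add(SZ, Z), SZ), add(add(SSZ, Z), add(SZ, Z))))))
  →16  S(S(S(mul(add(S(add(Z, Z)), SZ), add(add(SSZ, Z), add(SZ, Z))))))
  →17  S(S(S(mul(S(add(add(Z, Z), SZ)), add(add(SSZ, Z), add(SZ, Z))))))
  →18  S(S(S(add(add(add(SSZ, Z), add(SZ, Z)), mul(add(add(Z, Z), SZ), add(add(SSZ, Z), add(SZ, Z)))))))
  →19  S(S(S(add(add(S(add(SZ, Z)), add(SZ, Z)), mul(add(add(Z, Z), SZ), add(add(SSZ, Z), add(SZ, Z)))))))
  →20  S(S(S(add(S(add(add(SZ, Z), add(SZ, Z))), mul(add(add(Z, Z), SZ), add(add(SSZ, Z), add(SZ, Z)))))))
  →21  S(S(S(S(add(add(add(SZ, Z), add(SZ, Z)), mul(add(add(Z, Z), SZ), add(add(SSZ, Z), add(SZ, Z))))))))
  →22  S(S(S(S(add(add(S(add(Z, Z)), add(SZ, Z)), mul(add(add(Z, Z), SZ), add(add(SSZ, Z), add(SZ, Z))))))))
  →23  S(S(S(S(add(S(add(add(Z, Z), add(SZ, Z))), mul(add(add(Z, Z), SZ), add(add(SSZ, Z), add(SZ, Z))))))))
  →24  S(S(S(S(S(add(add(add(Z, Z), add(SZ, Z)), mul(add(add(Z, Z), SZ), add(add(SSZ, Z), add(SZ, Z)))))))))
  →25  S(S(S(S(S(add(add(Z, add(SZ, Z)), mul(add(add(Z, Z), SZ), add(add(SSZ, Z), add(SZ, Z)))))))))
  →26  S(S(S(S(S(add(add(SZ, Z), mul(add(add(Z, Z), SZ), add(add(SSZ, Z), add(SZ, Z)))))))))
  →27  S(S(S(S(S(add(S(add(Z, Z)), mul(add(add(Z, Z), SZ), add(add(SSZ, Z), add(SZ, Z)))))))))
  →28  S(S(S(S(S(S(add(add(Z, Z), mul(add(add(Z, Z), SZ), add(add(SSZ, Z), add(SZ, Z))))))))))
  →29  S(S(S(S(S(S(add(Z, mul(add(add(Z, Z), SZ), add(add(SSZ, Z), add(SZ, Z))))))))))
  →30  S(S(S(S(S(S(mul(add(add(Z, Z), SZ), add(add(SSZ, Z), add(SZ, Z)))))))))
  →31  S(S(S(S(S(S(mul(add(Z, SZ), add(add(SSZ, Z), add(SZ, Z)))))))))
  →32  S(S(S(S(S(S(mul(SZ, add(add(SSZ, Z), add(SZ, Z)))))))))
  →33  S(S(S(S(S(S(add(add(add(SSZ, Z), add(SZ, Z)), mul(Z, add(add(SSZ, Z), add(SZ, Z))))))))))
  →34  S(S(S(S(S(S(add(add(S(add(SZ, Z)), add(SZ, Z)), mul(Z, add(add(SSZ, Z), add(SZ, Z))))))))))
  →35  S(S(S(S(S(S(add(S(add(add(SZ, Z), add(SZ, Z))), mul(Z, add(add(SSZ, Z), add(SZ, Z))))))))))
  →36  S(S(S(S(S(S(S(add(add(add(SZ, Z), add(SZ, Z)), mul(Z, add(add(SSZ, Z), add(SZ, Z)))))))))))
  →37  S(S(S(S(S(S(S(add(add(S(add(Z, Z)), add(SZ, Z)), mul(Z, add(add(SSZ, Z), add(SZ, Z)))))))))))
  →38  S(S(S(S(S(S(S(add(S(add(add(Z, Z), add(SZ, Z))), mul(Z, add(add(SSZ, Z), add(SZ, Z)))))))))))
  →39  S(S(S(S(S(S(S(S(add(add(add(Z, Z), add(SZ, Z)), mul(Z, add(add(SSZ, Z), add(SZ, Z))))))))))))
  →40  S(S(S(S(S(S(S(S(add(add(Z, add(SZ, Z)), mul(Z, add(add(SSZ, Z), add(SZ, Z))))))))))))
  →41  S(S(S(S(S(S(S(S(add(add(SZ, Z), mul(Z, add(add(SSZ, Z), add(SZ, Z))))))))))))
  →42  S(S(S(S(S(S(S(S(add(S(add(Z, Z)), mul(Z, add(add(SSZ, Z), add(SZ, Z))))))))))))
  →43  S(S(S(S(S(S(S(S(S(add(add(Z, Z), mul(Z, add(add(SSZ, Z), add(SZ, Z)))))))))))))
  →44  S(S(S(S(S(S(S(S(S(add(Z, mul(Z, add(add(SSZ, Z), add(SZ, Z)))))))))))))
  →45  S(S(S(S(S(S(S(S(S(mul(Z, add(add(SSZ, Z), add(SZ, Z))))))))))))
  →46  S^9(Z)

Answer: YES — reaches normal form S^9(Z) in 46 ≤ 46 steps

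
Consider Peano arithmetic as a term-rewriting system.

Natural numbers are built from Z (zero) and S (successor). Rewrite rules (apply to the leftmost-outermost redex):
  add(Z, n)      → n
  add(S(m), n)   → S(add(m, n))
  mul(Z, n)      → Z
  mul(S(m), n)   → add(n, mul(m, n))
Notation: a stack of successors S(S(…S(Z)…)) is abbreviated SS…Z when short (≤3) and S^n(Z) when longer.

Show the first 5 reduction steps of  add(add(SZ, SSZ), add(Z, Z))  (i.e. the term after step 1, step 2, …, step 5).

Answer: after 5 steps: S(S(S(add(Z, add(Z, Z)))))

Working:
  start: add(add(SZ, SSZ), add(Z, Z))
  →1  add(S(add(Z, SSZ)), add(Z, Z))
  →2  S(add(add(Z, SSZ), add(Z, Z)))
  →3  S(add(SSZ, add(Z, Z)))
  →4  S(S(add(SZ, add(Z, Z))))
  →5  S(S(S(add(Z, add(Z, Z)))))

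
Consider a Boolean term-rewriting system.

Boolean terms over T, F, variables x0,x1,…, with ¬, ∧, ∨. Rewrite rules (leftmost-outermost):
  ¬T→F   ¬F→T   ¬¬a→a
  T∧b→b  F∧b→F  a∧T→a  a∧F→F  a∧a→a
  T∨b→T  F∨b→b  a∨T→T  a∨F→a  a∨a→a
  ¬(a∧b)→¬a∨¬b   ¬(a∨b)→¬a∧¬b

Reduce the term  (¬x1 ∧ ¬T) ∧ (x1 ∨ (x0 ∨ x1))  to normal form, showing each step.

  start: (¬x1 ∧ ¬T) ∧ (x1 ∨ (x0 ∨ x1))
  [1] (¬x1 ∧ F) ∧ (x1 ∨ (x0 ∨ x1))
  [2] F ∧ (x1 ∨ (x0 ∨ x1))
  [3] F

Answer: normal form = F  (in 3 steps)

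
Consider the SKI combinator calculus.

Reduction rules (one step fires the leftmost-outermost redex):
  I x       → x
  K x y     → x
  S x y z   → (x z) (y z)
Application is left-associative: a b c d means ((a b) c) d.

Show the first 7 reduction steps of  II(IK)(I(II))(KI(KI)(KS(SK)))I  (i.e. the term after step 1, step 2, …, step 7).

Answer: after 7 steps: I

Derivation:
  start: II(IK)(I(II))(KI(KI)(KS(SK)))I
  step 1: I(IK)(I(II))(KI(KI)(KS(SK)))I
  step 2: IK(I(II))(KI(KI)(KS(SK)))I
  step 3: K(I(II))(KI(KI)(KS(SK)))I
  step 4: I(II)I
  step 5: III
  step 6: II
  step 7: I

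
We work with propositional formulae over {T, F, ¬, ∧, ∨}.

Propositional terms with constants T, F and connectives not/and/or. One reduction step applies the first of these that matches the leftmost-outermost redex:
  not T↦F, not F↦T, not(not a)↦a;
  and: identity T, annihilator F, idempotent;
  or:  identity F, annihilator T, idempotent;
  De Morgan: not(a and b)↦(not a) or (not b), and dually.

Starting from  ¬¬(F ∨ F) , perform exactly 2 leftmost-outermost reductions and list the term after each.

Answer: after 2 steps: F

Reduction:
  start: ¬¬(F ∨ F)
  [1] F ∨ F
  [2] F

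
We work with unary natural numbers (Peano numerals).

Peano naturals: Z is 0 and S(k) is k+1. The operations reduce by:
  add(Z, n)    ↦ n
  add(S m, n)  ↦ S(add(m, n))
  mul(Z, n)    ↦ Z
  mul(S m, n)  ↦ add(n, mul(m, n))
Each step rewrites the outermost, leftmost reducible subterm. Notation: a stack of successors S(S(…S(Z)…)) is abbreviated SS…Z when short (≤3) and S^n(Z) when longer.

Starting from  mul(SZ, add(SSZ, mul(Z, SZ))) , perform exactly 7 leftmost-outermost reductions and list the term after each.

Answer: after 7 steps: S(S(add(Z, mul(Z, add(SSZ, mul(Z, SZ))))))

Derivation:
  start: mul(SZ, add(SSZ, mul(Z, SZ)))
  →1  add(add(SSZ, mul(Z, SZ)), mul(Z, add(SSZ, mul(Z, SZ))))
  →2  add(S(add(SZ, mul(Z, SZ))), mul(Z, add(SSZ, mul(Z, SZ))))
  →3  S(add(add(SZ, mul(Z, SZ)), mul(Z, add(SSZ, mul(Z, SZ)))))
  →4  S(add(S(add(Z, mul(Z, SZ))), mul(Z, add(SSZ, mul(Z, SZ)))))
  →5  S(S(add(add(Z, mul(Z, SZ)), mul(Z, add(SSZ, mul(Z, SZ))))))
  →6  S(S(add(mul(Z, SZ), mul(Z, add(SSZ, mul(Z, SZ))))))
  →7  S(S(add(Z, mul(Z, add(SSZ, mul(Z, SZ))))))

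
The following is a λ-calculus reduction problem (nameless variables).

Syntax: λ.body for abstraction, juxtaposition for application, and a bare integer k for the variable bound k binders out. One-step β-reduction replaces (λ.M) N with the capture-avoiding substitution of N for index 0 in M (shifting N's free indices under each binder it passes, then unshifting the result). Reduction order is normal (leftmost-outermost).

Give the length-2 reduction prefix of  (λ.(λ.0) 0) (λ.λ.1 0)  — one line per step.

  start: (λ.(λ.0) 0) (λ.λ.1 0)
  step 1: (λ.0) (λ.λ.1 0)
  step 2: λ.λ.1 0

Answer: after 2 steps: λ.λ.1 0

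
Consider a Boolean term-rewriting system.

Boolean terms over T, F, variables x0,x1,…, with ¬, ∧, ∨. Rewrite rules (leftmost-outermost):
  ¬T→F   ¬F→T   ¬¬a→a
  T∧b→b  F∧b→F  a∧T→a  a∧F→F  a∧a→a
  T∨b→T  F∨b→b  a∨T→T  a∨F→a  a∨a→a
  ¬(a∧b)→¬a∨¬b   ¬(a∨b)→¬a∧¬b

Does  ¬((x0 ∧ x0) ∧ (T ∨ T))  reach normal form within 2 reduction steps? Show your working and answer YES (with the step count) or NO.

  start: ¬((x0 ∧ x0) ∧ (T ∨ T))
  [1] ¬(x0 ∧ x0) ∨ ¬(T ∨ T)
  [2] (¬x0 ∨ ¬x0) ∨ ¬(T ∨ T)

Answer: NO — after 2 steps the term is (¬x0 ∨ ¬x0) ∨ ¬(T ∨ T), not yet normal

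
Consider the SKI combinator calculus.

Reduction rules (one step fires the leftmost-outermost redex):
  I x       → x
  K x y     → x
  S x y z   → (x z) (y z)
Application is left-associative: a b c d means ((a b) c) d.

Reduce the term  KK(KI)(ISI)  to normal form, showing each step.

Answer: normal form = K(SI)  (in 2 steps)

Derivation:
  start: KK(KI)(ISI)
  →1  K(ISI)
  →2  K(SI)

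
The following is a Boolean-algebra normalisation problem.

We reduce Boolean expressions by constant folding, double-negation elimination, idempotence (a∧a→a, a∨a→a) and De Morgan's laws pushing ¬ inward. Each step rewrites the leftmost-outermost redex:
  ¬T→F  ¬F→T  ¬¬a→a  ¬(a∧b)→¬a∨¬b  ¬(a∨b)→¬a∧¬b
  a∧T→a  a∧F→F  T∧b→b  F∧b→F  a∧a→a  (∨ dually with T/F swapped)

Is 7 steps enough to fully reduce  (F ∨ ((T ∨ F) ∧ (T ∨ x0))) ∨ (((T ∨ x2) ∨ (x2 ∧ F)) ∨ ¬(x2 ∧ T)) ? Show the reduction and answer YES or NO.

Answer: YES — reaches normal form T in 5 ≤ 7 steps

Working:
  start: (F ∨ ((T ∨ F) ∧ (T ∨ x0))) ∨ (((T ∨ x2) ∨ (x2 ∧ F)) ∨ ¬(x2 ∧ T))
  →1  ((T ∨ F) ∧ (T ∨ x0)) ∨ (((T ∨ x2) ∨ (x2 ∧ F)) ∨ ¬(x2 ∧ T))
  →2  (T ∧ (T ∨ x0)) ∨ (((T ∨ x2) ∨ (x2 ∧ F)) ∨ ¬(x2 ∧ T))
  →3  (T ∨ x0) ∨ (((T ∨ x2) ∨ (x2 ∧ F)) ∨ ¬(x2 ∧ T))
  →4  T ∨ (((T ∨ x2) ∨ (x2 ∧ F)) ∨ ¬(x2 ∧ T))
  →5  T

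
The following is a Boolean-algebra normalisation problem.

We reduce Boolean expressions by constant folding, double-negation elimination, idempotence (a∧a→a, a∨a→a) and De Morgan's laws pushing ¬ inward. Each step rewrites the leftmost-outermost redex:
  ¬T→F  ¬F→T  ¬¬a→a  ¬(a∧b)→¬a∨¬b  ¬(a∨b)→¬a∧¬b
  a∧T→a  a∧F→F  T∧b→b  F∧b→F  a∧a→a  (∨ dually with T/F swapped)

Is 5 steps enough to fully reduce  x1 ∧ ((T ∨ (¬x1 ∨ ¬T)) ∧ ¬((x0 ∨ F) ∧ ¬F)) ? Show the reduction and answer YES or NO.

  start: x1 ∧ ((T ∨ (¬x1 ∨ ¬T)) ∧ ¬((x0 ∨ F) ∧ ¬F))
  →1  x1 ∧ (T ∧ ¬((x0 ∨ F) ∧ ¬F))
  →2  x1 ∧ ¬((x0 ∨ F) ∧ ¬F)
  →3  x1 ∧ (¬(x0 ∨ F) ∨ ¬¬F)
  →4  x1 ∧ ((¬x0 ∧ ¬F) ∨ ¬¬F)
  →5  x1 ∧ ((¬x0 ∧ T) ∨ ¬¬F)

Answer: NO — after 5 steps the term is x1 ∧ ((¬x0 ∧ T) ∨ ¬¬F), not yet normal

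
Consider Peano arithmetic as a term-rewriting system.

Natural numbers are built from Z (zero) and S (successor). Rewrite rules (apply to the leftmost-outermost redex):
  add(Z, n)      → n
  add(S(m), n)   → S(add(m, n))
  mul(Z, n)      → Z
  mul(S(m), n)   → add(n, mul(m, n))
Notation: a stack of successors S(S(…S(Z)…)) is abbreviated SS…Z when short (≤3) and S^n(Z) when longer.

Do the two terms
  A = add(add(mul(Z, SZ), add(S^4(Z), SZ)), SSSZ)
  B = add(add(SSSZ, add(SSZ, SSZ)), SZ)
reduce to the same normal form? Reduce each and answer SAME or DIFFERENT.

Term A:
  start: add(add(mul(Z, SZ), add(S^4(Z), SZ)), SSSZ)
  →1  add(add(Z, add(S^4(Z), SZ)), SSSZ)
  →2  add(add(S^4(Z), SZ), SSSZ)
  →3  add(S(add(SSSZ, SZ)), SSSZ)
  →4  S(add(add(SSSZ, SZ), SSSZ))
  →5  S(add(S(add(SSZ, SZ)), SSSZ))
  →6  S(S(add(add(SSZ, SZ), SSSZ)))
  →7  S(S(add(S(add(SZ, SZ)), SSSZ)))
  →8  S(S(S(add(add(SZ, SZ), SSSZ))))
  →9  S(S(S(add(S(add(Z, SZ)), SSSZ))))
  →10  S(S(S(S(add(add(Z, SZ), SSSZ)))))
  →11  S(S(S(S(add(SZ, SSSZ)))))
  →12  S(S(S(S(S(add(Z, SSSZ))))))
  →13  S^8(Z)

Term B:
  start: add(add(SSSZ, add(SSZ, SSZ)), SZ)
  →1  add(S(add(SSZ, add(SSZ, SSZ))), SZ)
  →2  S(add(add(SSZ, add(SSZ, SSZ)), SZ))
  →3  S(add(S(add(SZ, add(SSZ, SSZ))), SZ))
  →4  S(S(add(add(SZ, add(SSZ, SSZ)), SZ)))
  →5  S(S(add(S(add(Z, add(SSZ, SSZ))), SZ)))
  →6  S(S(S(add(add(Z, add(SSZ, SSZ)), SZ))))
  →7  S(S(S(add(add(SSZ, SSZ), SZ))))
  →8  S(S(S(add(S(add(SZ, SSZ)), SZ))))
  →9  S(S(S(S(add(add(SZ, SSZ), SZ)))))
  →10  S(S(S(S(add(S(add(Z, SSZ)), SZ)))))
  →11  S(S(S(S(S(add(add(Z, SSZ), SZ))))))
  →12  S(S(S(S(S(add(SSZ, SZ))))))
  →13  S(S(S(S(S(S(add(SZ, SZ)))))))
  →14  S(S(S(S(S(S(S(add(Z, SZ))))))))
  →15  S^8(Z)

Answer: SAME — A ⇓ S^8(Z), B ⇓ S^8(Z)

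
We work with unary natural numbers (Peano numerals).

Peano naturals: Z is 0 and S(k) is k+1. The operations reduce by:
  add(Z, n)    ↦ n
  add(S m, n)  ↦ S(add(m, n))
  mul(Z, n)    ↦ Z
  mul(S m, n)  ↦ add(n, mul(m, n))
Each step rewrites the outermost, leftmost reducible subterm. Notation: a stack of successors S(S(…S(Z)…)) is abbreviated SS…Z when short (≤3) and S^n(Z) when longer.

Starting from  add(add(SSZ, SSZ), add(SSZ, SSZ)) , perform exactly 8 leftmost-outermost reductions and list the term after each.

Answer: after 8 steps: S(S(S(S(add(SSZ, SSZ)))))

Derivation:
  start: add(add(SSZ, SSZ), add(SSZ, SSZ))
  [1] add(S(add(SZ, SSZ)), add(SSZ, SSZ))
  [2] S(add(add(SZ, SSZ), add(SSZ, SSZ)))
  [3] S(add(S(add(Z, SSZ)), add(SSZ, SSZ)))
  [4] S(S(add(add(Z, SSZ), add(SSZ, SSZ))))
  [5] S(S(add(SSZ, add(SSZ, SSZ))))
  [6] S(S(S(add(SZ, add(SSZ, SSZ)))))
  [7] S(S(S(S(add(Z, add(SSZ, SSZ))))))
  [8] S(S(S(S(add(SSZ, SSZ)))))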